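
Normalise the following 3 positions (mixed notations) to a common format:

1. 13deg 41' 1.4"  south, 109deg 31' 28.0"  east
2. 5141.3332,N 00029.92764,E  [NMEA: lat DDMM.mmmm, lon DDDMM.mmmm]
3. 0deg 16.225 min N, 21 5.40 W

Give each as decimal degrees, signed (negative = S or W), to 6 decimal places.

1. -13.683722, 109.524444
2. 51.688887, 0.498794
3. 0.270417, -21.090000

Point 1:
  Latitude: 13° + 41/60 + 1.4/3600 = 13 + 0.683333 + 0.000389 = 13.6837222
  S ⇒ negate
  λ: 109 + 31/60 + 28/3600 = 109.5244444
  E → positive
Point 2:
  Latitude: split at 2 digits → 51° and 41.3332′; 51 + 41.3332/60 = 51.6888867
  N ⇒ keep positive
  Longitude: split at 3 digits → 000° and 29.92764′; 0 + 29.92764/60 = 0.4987940
  E ⇒ keep positive
Point 3:
  Latitude: 0 + 16.225/60 = 0.2704167
  N → positive
  λ: 21 + 5.4/60 = 21.0900000
  hemisphere W, so the sign is −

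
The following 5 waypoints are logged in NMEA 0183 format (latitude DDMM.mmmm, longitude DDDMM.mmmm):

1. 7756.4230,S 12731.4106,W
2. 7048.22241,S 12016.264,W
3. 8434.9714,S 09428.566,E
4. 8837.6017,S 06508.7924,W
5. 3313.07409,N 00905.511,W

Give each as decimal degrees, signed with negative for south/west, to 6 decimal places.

Point 1:
  φ: degrees = first 2 digits = 77, minutes = 56.423; 77 + 56.423/60 = 77.9403833
  hemisphere S, so the sign is −
  Lon: split at 3 digits → 127° and 31.4106′; 127 + 31.4106/60 = 127.5235100
  hemisphere W, so the sign is −
Point 2:
  φ: degrees = first 2 digits = 70, minutes = 48.22241; 70 + 48.22241/60 = 70.8037068
  S → negative
  Lon: degrees = first 3 digits = 120, minutes = 16.264; 120 + 16.264/60 = 120.2710667
  W → negative
Point 3:
  Latitude: degrees = first 2 digits = 84, minutes = 34.9714; 84 + 34.9714/60 = 84.5828567
  S → negative
  Longitude: degrees = first 3 digits = 94, minutes = 28.566; 94 + 28.566/60 = 94.4761000
  E → positive
Point 4:
  φ: degrees = first 2 digits = 88, minutes = 37.6017; 88 + 37.6017/60 = 88.6266950
  S → negative
  Longitude: split at 3 digits → 065° and 8.7924′; 65 + 8.7924/60 = 65.1465400
  W → negative
Point 5:
  Lat: split at 2 digits → 33° and 13.07409′; 33 + 13.07409/60 = 33.2179015
  N → positive
  λ: degrees = first 3 digits = 9, minutes = 5.511; 9 + 5.511/60 = 9.0918500
  hemisphere W, so the sign is −

1. -77.940383, -127.523510
2. -70.803707, -120.271067
3. -84.582857, 94.476100
4. -88.626695, -65.146540
5. 33.217902, -9.091850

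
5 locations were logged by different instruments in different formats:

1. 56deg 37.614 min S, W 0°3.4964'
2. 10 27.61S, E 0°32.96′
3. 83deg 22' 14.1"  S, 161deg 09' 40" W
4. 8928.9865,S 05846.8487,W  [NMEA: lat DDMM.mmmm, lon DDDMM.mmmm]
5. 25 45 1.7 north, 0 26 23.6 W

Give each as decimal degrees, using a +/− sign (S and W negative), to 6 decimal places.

1. -56.626900, -0.058273
2. -10.460167, 0.549333
3. -83.370583, -161.161111
4. -89.483108, -58.780812
5. 25.750472, -0.439889

Point 1:
  φ: 37.614′ = 0.626900°; total 56.6269000
  S ⇒ negate
  Longitude: 3.4964′ = 0.058273°; total 0.0582733
  W → negative
Point 2:
  Lat: 10 + 27.61/60 = 10.4601667
  hemisphere S, so the sign is −
  λ: 0 + 32.96/60 = 0.5493333
  E → positive
Point 3:
  φ: 83 + 22/60 + 14.1/3600 = 83.3705833
  hemisphere S, so the sign is −
  Lon: 9′ + 40″ = 9.66667′; 161 + 9.66667/60 = 161.1611111
  hemisphere W, so the sign is −
Point 4:
  φ: split at 2 digits → 89° and 28.9865′; 89 + 28.9865/60 = 89.4831083
  S ⇒ negate
  Longitude: split at 3 digits → 058° and 46.8487′; 58 + 46.8487/60 = 58.7808117
  W → negative
Point 5:
  φ: 25 + 45/60 + 1.7/3600 = 25.7504722
  N ⇒ keep positive
  λ: 0 + 26/60 + 23.6/3600 = 0.4398889
  hemisphere W, so the sign is −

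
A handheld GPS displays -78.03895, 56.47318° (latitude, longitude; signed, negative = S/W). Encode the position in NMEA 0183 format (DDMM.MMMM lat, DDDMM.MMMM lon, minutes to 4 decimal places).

Latitude is negative → S; |value| = 78.038950
φ: minutes = (78.038950 − 78) × 60 = 2.337000
λ: fractional part 0.473180 → 28.390800 minutes

7802.3370,S / 05628.3908,E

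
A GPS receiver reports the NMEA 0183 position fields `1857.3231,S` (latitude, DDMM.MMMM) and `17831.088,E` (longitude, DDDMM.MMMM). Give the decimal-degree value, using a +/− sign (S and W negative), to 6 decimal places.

-18.955385, 178.518133

Lat: split at 2 digits → 18° and 57.3231′; 18 + 57.3231/60 = 18.9553850
S ⇒ negate
Longitude: degrees = first 3 digits = 178, minutes = 31.088; 178 + 31.088/60 = 178.5181333
E → positive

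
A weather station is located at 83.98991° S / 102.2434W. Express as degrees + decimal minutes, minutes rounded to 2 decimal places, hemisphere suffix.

φ: 83° + 0.989910 × 60 = 83° 59.3946′
Lon: 102° + 0.243400 × 60 = 102° 14.6040′

83° 59.39′ S, 102° 14.60′ W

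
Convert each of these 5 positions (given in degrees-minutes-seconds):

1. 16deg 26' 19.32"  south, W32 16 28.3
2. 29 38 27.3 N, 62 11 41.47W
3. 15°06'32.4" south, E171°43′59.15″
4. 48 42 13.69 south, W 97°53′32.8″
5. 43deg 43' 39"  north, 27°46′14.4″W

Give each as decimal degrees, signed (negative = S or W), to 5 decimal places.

1. -16.43870, -32.27453
2. 29.64092, -62.19485
3. -15.10900, 171.73310
4. -48.70380, -97.89244
5. 43.72750, -27.77067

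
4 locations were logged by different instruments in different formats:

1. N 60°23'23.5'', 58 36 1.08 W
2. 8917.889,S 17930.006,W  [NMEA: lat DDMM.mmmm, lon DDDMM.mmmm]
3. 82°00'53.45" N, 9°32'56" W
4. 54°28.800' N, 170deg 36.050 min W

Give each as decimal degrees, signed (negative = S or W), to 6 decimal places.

Point 1:
  Latitude: 60° + 23/60 + 23.5/3600 = 60 + 0.383333 + 0.006528 = 60.3898611
  N ⇒ keep positive
  Longitude: 58 + 36/60 + 1.08/3600 = 58.6003000
  hemisphere W, so the sign is −
Point 2:
  φ: split at 2 digits → 89° and 17.889′; 89 + 17.889/60 = 89.2981500
  S → negative
  λ: split at 3 digits → 179° and 30.006′; 179 + 30.006/60 = 179.5001000
  W → negative
Point 3:
  Lat: 82° + 0/60 + 53.45/3600 = 82 + 0.000000 + 0.014847 = 82.0148472
  N → positive
  Lon: 9° + 32/60 + 56/3600 = 9 + 0.533333 + 0.015556 = 9.5488889
  W ⇒ negate
Point 4:
  Lat: 28.8′ = 0.480000°; total 54.4800000
  N → positive
  λ: 36.05′ = 0.600833°; total 170.6008333
  hemisphere W, so the sign is −

1. 60.389861, -58.600300
2. -89.298150, -179.500100
3. 82.014847, -9.548889
4. 54.480000, -170.600833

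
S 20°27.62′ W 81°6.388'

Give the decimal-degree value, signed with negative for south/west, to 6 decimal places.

-20.460333, -81.106467

Lat: 27.62′ = 0.460333°; total 20.4603333
S ⇒ negate
λ: 81 + 6.388/60 = 81.1064667
W → negative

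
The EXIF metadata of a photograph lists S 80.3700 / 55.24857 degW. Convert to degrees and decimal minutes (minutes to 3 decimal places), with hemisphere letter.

80° 22.200′ S, 55° 14.914′ W

φ: minutes = (80.370000 − 80) × 60 = 22.20000
Longitude: fractional part 0.248570 → 14.91420 minutes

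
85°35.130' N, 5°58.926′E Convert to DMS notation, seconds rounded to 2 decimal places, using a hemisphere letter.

85°35′7.80″ N, 5°58′55.56″ E

Latitude: fractional minutes 0.13000 × 60 = 7.8000″
Longitude: fractional minutes 0.92600 × 60 = 55.5600″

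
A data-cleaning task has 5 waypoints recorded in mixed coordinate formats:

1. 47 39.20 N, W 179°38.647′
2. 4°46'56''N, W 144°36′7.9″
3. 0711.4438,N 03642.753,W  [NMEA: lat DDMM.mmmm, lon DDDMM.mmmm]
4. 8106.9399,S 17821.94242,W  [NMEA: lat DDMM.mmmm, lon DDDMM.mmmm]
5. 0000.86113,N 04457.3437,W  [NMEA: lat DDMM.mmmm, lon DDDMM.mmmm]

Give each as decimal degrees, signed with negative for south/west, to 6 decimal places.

1. 47.653333, -179.644117
2. 4.782222, -144.602194
3. 7.190730, -36.712550
4. -81.115665, -178.365707
5. 0.014352, -44.955728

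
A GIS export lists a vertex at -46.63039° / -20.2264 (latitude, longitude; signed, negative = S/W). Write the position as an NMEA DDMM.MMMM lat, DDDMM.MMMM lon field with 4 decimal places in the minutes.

4637.8234,S / 02013.5840,W

Latitude is negative → S; |value| = 46.630390
Lat: fractional part 0.630390 → 37.823400 minutes
Longitude is negative → W; |value| = 20.226400
λ: fractional part 0.226400 → 13.584000 minutes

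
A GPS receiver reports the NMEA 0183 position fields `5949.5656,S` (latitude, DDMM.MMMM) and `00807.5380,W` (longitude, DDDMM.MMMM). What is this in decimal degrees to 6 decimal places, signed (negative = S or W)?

φ: degrees = first 2 digits = 59, minutes = 49.5656; 59 + 49.5656/60 = 59.8260933
hemisphere S, so the sign is −
λ: degrees = first 3 digits = 8, minutes = 7.538; 8 + 7.538/60 = 8.1256333
W ⇒ negate

-59.826093, -8.125633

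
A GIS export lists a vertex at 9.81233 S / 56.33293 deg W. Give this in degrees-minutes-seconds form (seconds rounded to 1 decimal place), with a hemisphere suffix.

9°48′44.4″ S, 56°19′58.5″ W

Lat: 0.812330 × 60 = 48.73980′ → 48′, remainder × 60 = 44.388″
λ: whole degrees 56; 19.97580′ → 19′ and 58.548″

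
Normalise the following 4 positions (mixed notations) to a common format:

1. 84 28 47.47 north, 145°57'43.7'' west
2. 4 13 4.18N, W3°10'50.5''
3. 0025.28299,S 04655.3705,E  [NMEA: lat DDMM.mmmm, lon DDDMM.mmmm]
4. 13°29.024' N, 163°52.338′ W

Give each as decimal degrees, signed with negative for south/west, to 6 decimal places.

Point 1:
  φ: 84 + 28/60 + 47.47/3600 = 84.4798528
  N ⇒ keep positive
  Lon: 145° + 57/60 + 43.7/3600 = 145 + 0.950000 + 0.012139 = 145.9621389
  W → negative
Point 2:
  φ: 4° + 13/60 + 4.18/3600 = 4 + 0.216667 + 0.001161 = 4.2178278
  N → positive
  λ: 3 + 10/60 + 50.5/3600 = 3.1806944
  W → negative
Point 3:
  φ: degrees = first 2 digits = 0, minutes = 25.28299; 0 + 25.28299/60 = 0.4213832
  hemisphere S, so the sign is −
  Longitude: split at 3 digits → 046° and 55.3705′; 46 + 55.3705/60 = 46.9228417
  E ⇒ keep positive
Point 4:
  Lat: 13 + 29.024/60 = 13.4837333
  N ⇒ keep positive
  λ: 163 + 52.338/60 = 163.8723000
  hemisphere W, so the sign is −

1. 84.479853, -145.962139
2. 4.217828, -3.180694
3. -0.421383, 46.922842
4. 13.483733, -163.872300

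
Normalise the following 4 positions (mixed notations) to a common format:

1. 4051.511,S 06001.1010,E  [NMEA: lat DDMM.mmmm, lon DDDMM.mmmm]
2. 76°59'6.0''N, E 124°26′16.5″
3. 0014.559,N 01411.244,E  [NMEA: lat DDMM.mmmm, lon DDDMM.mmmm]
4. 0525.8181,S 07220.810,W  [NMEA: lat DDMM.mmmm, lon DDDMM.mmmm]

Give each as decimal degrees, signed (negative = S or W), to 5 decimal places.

Point 1:
  Latitude: degrees = first 2 digits = 40, minutes = 51.511; 40 + 51.511/60 = 40.858517
  S ⇒ negate
  Longitude: split at 3 digits → 060° and 1.101′; 60 + 1.101/60 = 60.018350
  E → positive
Point 2:
  Lat: 76° + 59/60 + 6/3600 = 76 + 0.983333 + 0.001667 = 76.985000
  N → positive
  λ: 124 + 26/60 + 16.5/3600 = 124.437917
  E ⇒ keep positive
Point 3:
  φ: degrees = first 2 digits = 0, minutes = 14.559; 0 + 14.559/60 = 0.242650
  N ⇒ keep positive
  Longitude: split at 3 digits → 014° and 11.244′; 14 + 11.244/60 = 14.187400
  E → positive
Point 4:
  Latitude: split at 2 digits → 05° and 25.8181′; 5 + 25.8181/60 = 5.430302
  S → negative
  Lon: degrees = first 3 digits = 72, minutes = 20.81; 72 + 20.81/60 = 72.346833
  W → negative

1. -40.85852, 60.01835
2. 76.98500, 124.43792
3. 0.24265, 14.18740
4. -5.43030, -72.34683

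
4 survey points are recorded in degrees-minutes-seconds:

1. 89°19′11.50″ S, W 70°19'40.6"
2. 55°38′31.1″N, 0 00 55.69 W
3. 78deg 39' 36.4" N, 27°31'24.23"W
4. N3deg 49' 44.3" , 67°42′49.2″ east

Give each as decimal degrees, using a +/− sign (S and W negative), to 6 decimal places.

1. -89.319861, -70.327944
2. 55.641972, -0.015469
3. 78.660111, -27.523397
4. 3.828972, 67.713667

Point 1:
  Latitude: 89° + 19/60 + 11.5/3600 = 89 + 0.316667 + 0.003194 = 89.3198611
  S ⇒ negate
  Lon: 70 + 19/60 + 40.6/3600 = 70.3279444
  hemisphere W, so the sign is −
Point 2:
  Latitude: 55° + 38/60 + 31.1/3600 = 55 + 0.633333 + 0.008639 = 55.6419722
  N → positive
  λ: 0° + 0/60 + 55.69/3600 = 0 + 0.000000 + 0.015469 = 0.0154694
  W ⇒ negate
Point 3:
  Latitude: 78 + 39/60 + 36.4/3600 = 78.6601111
  N ⇒ keep positive
  Lon: 27 + 31/60 + 24.23/3600 = 27.5233972
  hemisphere W, so the sign is −
Point 4:
  φ: 3° + 49/60 + 44.3/3600 = 3 + 0.816667 + 0.012306 = 3.8289722
  N ⇒ keep positive
  Lon: 67 + 42/60 + 49.2/3600 = 67.7136667
  E → positive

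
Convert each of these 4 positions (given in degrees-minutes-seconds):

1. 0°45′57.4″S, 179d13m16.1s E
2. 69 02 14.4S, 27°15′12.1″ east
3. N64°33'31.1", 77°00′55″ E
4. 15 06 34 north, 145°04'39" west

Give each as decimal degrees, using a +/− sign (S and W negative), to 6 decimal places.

1. -0.765944, 179.221139
2. -69.037333, 27.253361
3. 64.558639, 77.015278
4. 15.109444, -145.077500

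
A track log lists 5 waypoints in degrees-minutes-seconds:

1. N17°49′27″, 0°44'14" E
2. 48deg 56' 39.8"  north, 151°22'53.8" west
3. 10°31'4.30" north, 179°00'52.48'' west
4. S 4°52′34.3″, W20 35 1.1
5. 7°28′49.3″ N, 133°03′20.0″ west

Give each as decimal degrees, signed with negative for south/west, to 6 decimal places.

Point 1:
  Lat: 49′ + 27″ = 49.45000′; 17 + 49.45000/60 = 17.8241667
  N → positive
  λ: 44′ + 14″ = 44.23333′; 0 + 44.23333/60 = 0.7372222
  E → positive
Point 2:
  φ: 48° + 56/60 + 39.8/3600 = 48 + 0.933333 + 0.011056 = 48.9443889
  N → positive
  λ: 151 + 22/60 + 53.8/3600 = 151.3816111
  W → negative
Point 3:
  Latitude: 10° + 31/60 + 4.3/3600 = 10 + 0.516667 + 0.001194 = 10.5178611
  N ⇒ keep positive
  Lon: 179° + 0/60 + 52.48/3600 = 179 + 0.000000 + 0.014578 = 179.0145778
  W → negative
Point 4:
  Latitude: 4° + 52/60 + 34.3/3600 = 4 + 0.866667 + 0.009528 = 4.8761944
  S → negative
  Longitude: 20 + 35/60 + 1.1/3600 = 20.5836389
  W → negative
Point 5:
  Lat: 7° + 28/60 + 49.3/3600 = 7 + 0.466667 + 0.013694 = 7.4803611
  N → positive
  λ: 133° + 3/60 + 20/3600 = 133 + 0.050000 + 0.005556 = 133.0555556
  W ⇒ negate

1. 17.824167, 0.737222
2. 48.944389, -151.381611
3. 10.517861, -179.014578
4. -4.876194, -20.583639
5. 7.480361, -133.055556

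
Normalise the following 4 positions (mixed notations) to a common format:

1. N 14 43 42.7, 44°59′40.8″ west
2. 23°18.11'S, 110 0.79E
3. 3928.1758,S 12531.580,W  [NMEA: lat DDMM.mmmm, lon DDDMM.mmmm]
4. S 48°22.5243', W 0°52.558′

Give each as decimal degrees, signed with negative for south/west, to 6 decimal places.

1. 14.728528, -44.994667
2. -23.301833, 110.013167
3. -39.469597, -125.526333
4. -48.375405, -0.875967

Point 1:
  Lat: 14 + 43/60 + 42.7/3600 = 14.7285278
  N → positive
  Lon: 44 + 59/60 + 40.8/3600 = 44.9946667
  hemisphere W, so the sign is −
Point 2:
  Latitude: 23 + 18.11/60 = 23.3018333
  hemisphere S, so the sign is −
  Longitude: 110 + 0.79/60 = 110.0131667
  E → positive
Point 3:
  φ: degrees = first 2 digits = 39, minutes = 28.1758; 39 + 28.1758/60 = 39.4695967
  S → negative
  Longitude: split at 3 digits → 125° and 31.58′; 125 + 31.58/60 = 125.5263333
  W ⇒ negate
Point 4:
  φ: 48 + 22.5243/60 = 48.3754050
  S ⇒ negate
  Lon: 0 + 52.558/60 = 0.8759667
  W ⇒ negate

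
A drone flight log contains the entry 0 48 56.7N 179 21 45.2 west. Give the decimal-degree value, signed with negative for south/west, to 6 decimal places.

Latitude: 48′ + 56.7″ = 48.94500′; 0 + 48.94500/60 = 0.8157500
N ⇒ keep positive
Lon: 179° + 21/60 + 45.2/3600 = 179 + 0.350000 + 0.012556 = 179.3625556
W ⇒ negate

0.815750, -179.362556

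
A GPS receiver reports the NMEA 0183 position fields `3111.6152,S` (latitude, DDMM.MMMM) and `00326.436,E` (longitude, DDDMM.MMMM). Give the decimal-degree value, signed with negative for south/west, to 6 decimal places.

Lat: degrees = first 2 digits = 31, minutes = 11.6152; 31 + 11.6152/60 = 31.1935867
S ⇒ negate
Lon: degrees = first 3 digits = 3, minutes = 26.436; 3 + 26.436/60 = 3.4406000
E ⇒ keep positive

-31.193587, 3.440600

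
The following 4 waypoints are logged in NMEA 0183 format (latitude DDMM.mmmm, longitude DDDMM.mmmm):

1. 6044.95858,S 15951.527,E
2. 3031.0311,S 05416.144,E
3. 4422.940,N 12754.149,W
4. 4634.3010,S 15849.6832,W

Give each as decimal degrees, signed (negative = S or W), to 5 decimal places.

1. -60.74931, 159.85878
2. -30.51719, 54.26907
3. 44.38233, -127.90248
4. -46.57168, -158.82805

Point 1:
  Lat: degrees = first 2 digits = 60, minutes = 44.95858; 60 + 44.95858/60 = 60.749310
  S ⇒ negate
  λ: degrees = first 3 digits = 159, minutes = 51.527; 159 + 51.527/60 = 159.858783
  E → positive
Point 2:
  Latitude: degrees = first 2 digits = 30, minutes = 31.0311; 30 + 31.0311/60 = 30.517185
  S ⇒ negate
  Lon: degrees = first 3 digits = 54, minutes = 16.144; 54 + 16.144/60 = 54.269067
  E → positive
Point 3:
  Latitude: degrees = first 2 digits = 44, minutes = 22.94; 44 + 22.94/60 = 44.382333
  N → positive
  Lon: split at 3 digits → 127° and 54.149′; 127 + 54.149/60 = 127.902483
  W ⇒ negate
Point 4:
  Lat: split at 2 digits → 46° and 34.301′; 46 + 34.301/60 = 46.571683
  S ⇒ negate
  Lon: degrees = first 3 digits = 158, minutes = 49.6832; 158 + 49.6832/60 = 158.828053
  W ⇒ negate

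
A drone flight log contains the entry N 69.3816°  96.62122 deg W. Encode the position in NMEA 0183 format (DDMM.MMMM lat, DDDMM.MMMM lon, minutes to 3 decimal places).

φ: minutes = (69.381600 − 69) × 60 = 22.89600
Lon: fractional part 0.621220 → 37.27320 minutes

6922.896,N / 09637.273,W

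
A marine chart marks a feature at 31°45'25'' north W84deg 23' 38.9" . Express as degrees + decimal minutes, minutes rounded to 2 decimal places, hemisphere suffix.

31° 45.42′ N, 84° 23.65′ W

Lat: seconds/60 = 0.41667; minutes = 45 + 0.41667 = 45.4167
Longitude: seconds/60 = 0.64833; minutes = 23 + 0.64833 = 23.6483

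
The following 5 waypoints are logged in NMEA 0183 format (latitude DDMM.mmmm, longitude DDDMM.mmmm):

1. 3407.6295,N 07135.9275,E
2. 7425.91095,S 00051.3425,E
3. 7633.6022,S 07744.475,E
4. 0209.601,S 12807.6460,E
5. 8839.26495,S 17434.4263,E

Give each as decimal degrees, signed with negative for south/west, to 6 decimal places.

Point 1:
  φ: degrees = first 2 digits = 34, minutes = 7.6295; 34 + 7.6295/60 = 34.1271583
  N ⇒ keep positive
  λ: degrees = first 3 digits = 71, minutes = 35.9275; 71 + 35.9275/60 = 71.5987917
  E → positive
Point 2:
  Latitude: split at 2 digits → 74° and 25.91095′; 74 + 25.91095/60 = 74.4318492
  S → negative
  Longitude: split at 3 digits → 000° and 51.3425′; 0 + 51.3425/60 = 0.8557083
  E → positive
Point 3:
  Lat: split at 2 digits → 76° and 33.6022′; 76 + 33.6022/60 = 76.5600367
  S → negative
  Longitude: split at 3 digits → 077° and 44.475′; 77 + 44.475/60 = 77.7412500
  E ⇒ keep positive
Point 4:
  φ: split at 2 digits → 02° and 9.601′; 2 + 9.601/60 = 2.1600167
  hemisphere S, so the sign is −
  Longitude: split at 3 digits → 128° and 7.646′; 128 + 7.646/60 = 128.1274333
  E → positive
Point 5:
  φ: degrees = first 2 digits = 88, minutes = 39.26495; 88 + 39.26495/60 = 88.6544158
  hemisphere S, so the sign is −
  Longitude: degrees = first 3 digits = 174, minutes = 34.4263; 174 + 34.4263/60 = 174.5737717
  E → positive

1. 34.127158, 71.598792
2. -74.431849, 0.855708
3. -76.560037, 77.741250
4. -2.160017, 128.127433
5. -88.654416, 174.573772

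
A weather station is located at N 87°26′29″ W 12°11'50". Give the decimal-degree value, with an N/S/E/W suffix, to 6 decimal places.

φ: 87 + 26/60 + 29/3600 = 87.4413889
Lon: 12° + 11/60 + 50/3600 = 12 + 0.183333 + 0.013889 = 12.1972222

87.441389° N, 12.197222° W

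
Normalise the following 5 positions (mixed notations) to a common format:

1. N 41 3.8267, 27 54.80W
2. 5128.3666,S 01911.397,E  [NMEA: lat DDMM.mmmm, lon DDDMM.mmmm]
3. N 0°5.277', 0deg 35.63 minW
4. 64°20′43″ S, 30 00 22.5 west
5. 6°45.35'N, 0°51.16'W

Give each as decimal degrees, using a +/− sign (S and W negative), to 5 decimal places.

Point 1:
  φ: 41 + 3.8267/60 = 41.063778
  N ⇒ keep positive
  λ: 27 + 54.8/60 = 27.913333
  W → negative
Point 2:
  Lat: split at 2 digits → 51° and 28.3666′; 51 + 28.3666/60 = 51.472777
  S → negative
  Longitude: split at 3 digits → 019° and 11.397′; 19 + 11.397/60 = 19.189950
  E → positive
Point 3:
  Lat: 0 + 5.277/60 = 0.087950
  N → positive
  Lon: 35.63′ = 0.593833°; total 0.593833
  W → negative
Point 4:
  Latitude: 20′ + 43″ = 20.71667′; 64 + 20.71667/60 = 64.345278
  S ⇒ negate
  Lon: 0′ + 22.5″ = 0.37500′; 30 + 0.37500/60 = 30.006250
  W → negative
Point 5:
  φ: 45.35′ = 0.755833°; total 6.755833
  N → positive
  Longitude: 51.16′ = 0.852667°; total 0.852667
  W ⇒ negate

1. 41.06378, -27.91333
2. -51.47278, 19.18995
3. 0.08795, -0.59383
4. -64.34528, -30.00625
5. 6.75583, -0.85267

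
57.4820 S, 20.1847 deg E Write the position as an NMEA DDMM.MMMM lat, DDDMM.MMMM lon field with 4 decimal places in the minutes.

Lat: 57° + 0.482000 × 60 = 57° 28.920000′
Longitude: minutes = (20.184700 − 20) × 60 = 11.082000

5728.9200,S / 02011.0820,E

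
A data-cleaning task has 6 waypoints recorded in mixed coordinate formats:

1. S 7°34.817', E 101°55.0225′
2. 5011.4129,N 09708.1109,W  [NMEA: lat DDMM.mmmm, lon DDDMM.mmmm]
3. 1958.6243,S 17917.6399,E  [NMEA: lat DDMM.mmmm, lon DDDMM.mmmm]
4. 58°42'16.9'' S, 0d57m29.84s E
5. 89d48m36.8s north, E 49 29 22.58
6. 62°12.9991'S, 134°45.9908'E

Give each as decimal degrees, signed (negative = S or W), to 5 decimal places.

1. -7.58028, 101.91704
2. 50.19022, -97.13518
3. -19.97707, 179.29400
4. -58.70469, 0.95829
5. 89.81022, 49.48961
6. -62.21665, 134.76651

Point 1:
  Lat: 7 + 34.817/60 = 7.580283
  S → negative
  λ: 101 + 55.0225/60 = 101.917042
  E ⇒ keep positive
Point 2:
  Latitude: split at 2 digits → 50° and 11.4129′; 50 + 11.4129/60 = 50.190215
  N → positive
  λ: degrees = first 3 digits = 97, minutes = 8.1109; 97 + 8.1109/60 = 97.135182
  W → negative
Point 3:
  φ: split at 2 digits → 19° and 58.6243′; 19 + 58.6243/60 = 19.977072
  S → negative
  Lon: split at 3 digits → 179° and 17.6399′; 179 + 17.6399/60 = 179.293998
  E → positive
Point 4:
  φ: 58° + 42/60 + 16.9/3600 = 58 + 0.700000 + 0.004694 = 58.704694
  S → negative
  Longitude: 57′ + 29.84″ = 57.49733′; 0 + 57.49733/60 = 0.958289
  E ⇒ keep positive
Point 5:
  Lat: 89 + 48/60 + 36.8/3600 = 89.810222
  N → positive
  λ: 29′ + 22.58″ = 29.37633′; 49 + 29.37633/60 = 49.489606
  E → positive
Point 6:
  Latitude: 12.9991′ = 0.216652°; total 62.216652
  S ⇒ negate
  Longitude: 134 + 45.9908/60 = 134.766513
  E → positive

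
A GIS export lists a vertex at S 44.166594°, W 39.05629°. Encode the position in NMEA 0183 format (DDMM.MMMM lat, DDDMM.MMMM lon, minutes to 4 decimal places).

4409.9956,S / 03903.3774,W

φ: fractional part 0.166594 → 9.995640 minutes
Longitude: minutes = (39.056290 − 39) × 60 = 3.377400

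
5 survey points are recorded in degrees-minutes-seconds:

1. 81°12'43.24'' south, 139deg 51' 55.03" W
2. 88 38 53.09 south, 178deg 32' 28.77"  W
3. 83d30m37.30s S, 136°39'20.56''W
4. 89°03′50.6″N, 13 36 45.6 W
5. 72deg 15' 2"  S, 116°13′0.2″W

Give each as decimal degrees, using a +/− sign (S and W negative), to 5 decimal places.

Point 1:
  Lat: 81° + 12/60 + 43.24/3600 = 81 + 0.200000 + 0.012011 = 81.212011
  S → negative
  Lon: 139 + 51/60 + 55.03/3600 = 139.865286
  W ⇒ negate
Point 2:
  φ: 38′ + 53.09″ = 38.88483′; 88 + 38.88483/60 = 88.648081
  S ⇒ negate
  Lon: 32′ + 28.77″ = 32.47950′; 178 + 32.47950/60 = 178.541325
  W ⇒ negate
Point 3:
  Lat: 30′ + 37.3″ = 30.62167′; 83 + 30.62167/60 = 83.510361
  S ⇒ negate
  Longitude: 136 + 39/60 + 20.56/3600 = 136.655711
  hemisphere W, so the sign is −
Point 4:
  Latitude: 3′ + 50.6″ = 3.84333′; 89 + 3.84333/60 = 89.064056
  N → positive
  λ: 13 + 36/60 + 45.6/3600 = 13.612667
  hemisphere W, so the sign is −
Point 5:
  Latitude: 72° + 15/60 + 2/3600 = 72 + 0.250000 + 0.000556 = 72.250556
  S ⇒ negate
  Longitude: 116° + 13/60 + 0.2/3600 = 116 + 0.216667 + 0.000056 = 116.216722
  hemisphere W, so the sign is −

1. -81.21201, -139.86529
2. -88.64808, -178.54133
3. -83.51036, -136.65571
4. 89.06406, -13.61267
5. -72.25056, -116.21672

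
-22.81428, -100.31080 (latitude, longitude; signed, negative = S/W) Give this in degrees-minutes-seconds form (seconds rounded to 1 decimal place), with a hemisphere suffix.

22°48′51.4″ S, 100°18′38.9″ W

Latitude is negative → S; |value| = 22.814280
Lat: 0.814280° → 48.85680′; 0.85680 × 60 = 51.408″
Longitude is negative → W; |value| = 100.310800
Longitude: 0.310800° → 18.64800′; 0.64800 × 60 = 38.880″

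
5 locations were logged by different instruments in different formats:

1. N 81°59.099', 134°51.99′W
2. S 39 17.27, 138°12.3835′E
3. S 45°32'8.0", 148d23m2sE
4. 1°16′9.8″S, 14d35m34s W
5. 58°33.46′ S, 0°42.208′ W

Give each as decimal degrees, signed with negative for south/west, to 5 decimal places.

1. 81.98498, -134.86650
2. -39.28783, 138.20639
3. -45.53556, 148.38389
4. -1.26939, -14.59278
5. -58.55767, -0.70347

Point 1:
  Latitude: 59.099′ = 0.984983°; total 81.984983
  N ⇒ keep positive
  λ: 51.99′ = 0.866500°; total 134.866500
  hemisphere W, so the sign is −
Point 2:
  Latitude: 39 + 17.27/60 = 39.287833
  S → negative
  Longitude: 12.3835′ = 0.206392°; total 138.206392
  E → positive
Point 3:
  Lat: 45 + 32/60 + 8/3600 = 45.535556
  S ⇒ negate
  λ: 148 + 23/60 + 2/3600 = 148.383889
  E → positive
Point 4:
  Latitude: 1 + 16/60 + 9.8/3600 = 1.269389
  S ⇒ negate
  Lon: 14 + 35/60 + 34/3600 = 14.592778
  hemisphere W, so the sign is −
Point 5:
  Lat: 58 + 33.46/60 = 58.557667
  S ⇒ negate
  Lon: 0 + 42.208/60 = 0.703467
  W ⇒ negate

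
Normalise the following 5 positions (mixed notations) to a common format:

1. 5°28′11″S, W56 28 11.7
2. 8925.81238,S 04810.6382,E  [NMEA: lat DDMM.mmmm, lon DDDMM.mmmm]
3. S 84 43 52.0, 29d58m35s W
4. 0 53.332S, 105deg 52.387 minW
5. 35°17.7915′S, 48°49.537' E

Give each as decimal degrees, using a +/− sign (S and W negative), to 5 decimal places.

1. -5.46972, -56.46992
2. -89.43021, 48.17730
3. -84.73111, -29.97639
4. -0.88887, -105.87312
5. -35.29653, 48.82562

Point 1:
  Latitude: 28′ + 11″ = 28.18333′; 5 + 28.18333/60 = 5.469722
  S → negative
  Longitude: 28′ + 11.7″ = 28.19500′; 56 + 28.19500/60 = 56.469917
  W ⇒ negate
Point 2:
  φ: degrees = first 2 digits = 89, minutes = 25.81238; 89 + 25.81238/60 = 89.430206
  S ⇒ negate
  λ: degrees = first 3 digits = 48, minutes = 10.6382; 48 + 10.6382/60 = 48.177303
  E ⇒ keep positive
Point 3:
  Lat: 84° + 43/60 + 52/3600 = 84 + 0.716667 + 0.014444 = 84.731111
  hemisphere S, so the sign is −
  Lon: 58′ + 35″ = 58.58333′; 29 + 58.58333/60 = 29.976389
  W → negative
Point 4:
  φ: 0 + 53.332/60 = 0.888867
  hemisphere S, so the sign is −
  λ: 105 + 52.387/60 = 105.873117
  hemisphere W, so the sign is −
Point 5:
  φ: 17.7915′ = 0.296525°; total 35.296525
  S ⇒ negate
  λ: 48 + 49.537/60 = 48.825617
  E → positive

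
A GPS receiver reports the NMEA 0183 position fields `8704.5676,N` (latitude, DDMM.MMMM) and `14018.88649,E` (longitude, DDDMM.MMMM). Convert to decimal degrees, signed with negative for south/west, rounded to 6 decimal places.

Latitude: split at 2 digits → 87° and 4.5676′; 87 + 4.5676/60 = 87.0761267
N ⇒ keep positive
λ: degrees = first 3 digits = 140, minutes = 18.88649; 140 + 18.88649/60 = 140.3147748
E ⇒ keep positive

87.076127, 140.314775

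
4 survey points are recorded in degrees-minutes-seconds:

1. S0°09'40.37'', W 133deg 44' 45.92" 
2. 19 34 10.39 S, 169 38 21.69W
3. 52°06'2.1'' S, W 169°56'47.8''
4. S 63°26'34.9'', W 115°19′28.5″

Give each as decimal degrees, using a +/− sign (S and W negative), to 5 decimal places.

Point 1:
  φ: 0 + 9/60 + 40.37/3600 = 0.161214
  hemisphere S, so the sign is −
  λ: 44′ + 45.92″ = 44.76533′; 133 + 44.76533/60 = 133.746089
  hemisphere W, so the sign is −
Point 2:
  φ: 19° + 34/60 + 10.39/3600 = 19 + 0.566667 + 0.002886 = 19.569553
  S → negative
  λ: 38′ + 21.69″ = 38.36150′; 169 + 38.36150/60 = 169.639358
  hemisphere W, so the sign is −
Point 3:
  φ: 52 + 6/60 + 2.1/3600 = 52.100583
  S ⇒ negate
  Lon: 169° + 56/60 + 47.8/3600 = 169 + 0.933333 + 0.013278 = 169.946611
  hemisphere W, so the sign is −
Point 4:
  φ: 26′ + 34.9″ = 26.58167′; 63 + 26.58167/60 = 63.443028
  hemisphere S, so the sign is −
  Lon: 115 + 19/60 + 28.5/3600 = 115.324583
  W → negative

1. -0.16121, -133.74609
2. -19.56955, -169.63936
3. -52.10058, -169.94661
4. -63.44303, -115.32458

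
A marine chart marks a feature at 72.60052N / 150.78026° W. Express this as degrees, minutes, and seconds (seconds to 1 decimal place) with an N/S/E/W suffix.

Lat: 0.600520° → 36.03120′; 0.03120 × 60 = 1.872″
λ: 0.780260 × 60 = 46.81560′ → 46′, remainder × 60 = 48.936″

72°36′1.9″ N, 150°46′48.9″ W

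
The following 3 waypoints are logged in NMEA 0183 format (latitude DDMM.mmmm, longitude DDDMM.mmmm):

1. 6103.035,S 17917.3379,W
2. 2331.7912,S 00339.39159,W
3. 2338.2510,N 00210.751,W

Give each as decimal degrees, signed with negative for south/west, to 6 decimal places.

Point 1:
  φ: degrees = first 2 digits = 61, minutes = 3.035; 61 + 3.035/60 = 61.0505833
  S → negative
  Lon: split at 3 digits → 179° and 17.3379′; 179 + 17.3379/60 = 179.2889650
  hemisphere W, so the sign is −
Point 2:
  Lat: degrees = first 2 digits = 23, minutes = 31.7912; 23 + 31.7912/60 = 23.5298533
  hemisphere S, so the sign is −
  Longitude: degrees = first 3 digits = 3, minutes = 39.39159; 3 + 39.39159/60 = 3.6565265
  W → negative
Point 3:
  φ: split at 2 digits → 23° and 38.251′; 23 + 38.251/60 = 23.6375167
  N → positive
  Lon: split at 3 digits → 002° and 10.751′; 2 + 10.751/60 = 2.1791833
  W → negative

1. -61.050583, -179.288965
2. -23.529853, -3.656527
3. 23.637517, -2.179183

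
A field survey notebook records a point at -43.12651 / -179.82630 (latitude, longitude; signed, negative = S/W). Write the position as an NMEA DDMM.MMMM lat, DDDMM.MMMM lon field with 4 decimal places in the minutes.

4307.5906,S / 17949.5780,W

Latitude is negative → S; |value| = 43.126510
Latitude: minutes = (43.126510 − 43) × 60 = 7.590600
Longitude is negative → W; |value| = 179.826300
λ: 179° + 0.826300 × 60 = 179° 49.578000′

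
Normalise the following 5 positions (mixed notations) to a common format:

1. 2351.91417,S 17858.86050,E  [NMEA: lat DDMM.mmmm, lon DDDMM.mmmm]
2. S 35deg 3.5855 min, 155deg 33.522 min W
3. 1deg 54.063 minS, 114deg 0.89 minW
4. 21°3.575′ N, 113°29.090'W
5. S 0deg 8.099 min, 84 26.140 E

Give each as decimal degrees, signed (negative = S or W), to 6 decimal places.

1. -23.865236, 178.981008
2. -35.059758, -155.558700
3. -1.901050, -114.014833
4. 21.059583, -113.484833
5. -0.134983, 84.435667

Point 1:
  Lat: split at 2 digits → 23° and 51.91417′; 23 + 51.91417/60 = 23.8652362
  S → negative
  Longitude: degrees = first 3 digits = 178, minutes = 58.8605; 178 + 58.8605/60 = 178.9810083
  E ⇒ keep positive
Point 2:
  Lat: 3.5855′ = 0.059758°; total 35.0597583
  hemisphere S, so the sign is −
  Lon: 33.522′ = 0.558700°; total 155.5587000
  W ⇒ negate
Point 3:
  Lat: 1 + 54.063/60 = 1.9010500
  hemisphere S, so the sign is −
  Longitude: 0.89′ = 0.014833°; total 114.0148333
  hemisphere W, so the sign is −
Point 4:
  φ: 21 + 3.575/60 = 21.0595833
  N → positive
  Longitude: 113 + 29.09/60 = 113.4848333
  hemisphere W, so the sign is −
Point 5:
  Lat: 8.099′ = 0.134983°; total 0.1349833
  S → negative
  Longitude: 26.14′ = 0.435667°; total 84.4356667
  E → positive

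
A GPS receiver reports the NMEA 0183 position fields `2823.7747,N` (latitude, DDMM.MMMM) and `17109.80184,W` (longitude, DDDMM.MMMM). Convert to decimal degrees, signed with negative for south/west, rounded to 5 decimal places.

28.39625, -171.16336

Lat: split at 2 digits → 28° and 23.7747′; 28 + 23.7747/60 = 28.396245
N → positive
λ: split at 3 digits → 171° and 9.80184′; 171 + 9.80184/60 = 171.163364
W → negative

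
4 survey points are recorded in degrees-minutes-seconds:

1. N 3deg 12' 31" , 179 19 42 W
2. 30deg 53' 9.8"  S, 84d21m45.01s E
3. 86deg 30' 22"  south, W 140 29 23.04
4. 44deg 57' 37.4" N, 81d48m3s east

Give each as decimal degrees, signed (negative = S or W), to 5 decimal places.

1. 3.20861, -179.32833
2. -30.88606, 84.36250
3. -86.50611, -140.48973
4. 44.96039, 81.80083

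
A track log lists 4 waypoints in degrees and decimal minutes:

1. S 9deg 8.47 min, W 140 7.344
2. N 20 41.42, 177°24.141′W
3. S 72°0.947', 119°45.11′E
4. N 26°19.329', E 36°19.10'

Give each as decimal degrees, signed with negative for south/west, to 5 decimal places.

1. -9.14117, -140.12240
2. 20.69033, -177.40235
3. -72.01578, 119.75183
4. 26.32215, 36.31833

Point 1:
  φ: 8.47′ = 0.141167°; total 9.141167
  hemisphere S, so the sign is −
  Longitude: 140 + 7.344/60 = 140.122400
  hemisphere W, so the sign is −
Point 2:
  Latitude: 41.42′ = 0.690333°; total 20.690333
  N → positive
  Longitude: 24.141′ = 0.402350°; total 177.402350
  hemisphere W, so the sign is −
Point 3:
  φ: 0.947′ = 0.015783°; total 72.015783
  S → negative
  Lon: 119 + 45.11/60 = 119.751833
  E ⇒ keep positive
Point 4:
  φ: 19.329′ = 0.322150°; total 26.322150
  N → positive
  Longitude: 19.1′ = 0.318333°; total 36.318333
  E → positive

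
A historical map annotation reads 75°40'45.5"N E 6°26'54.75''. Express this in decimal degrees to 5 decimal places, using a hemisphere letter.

75.67931° N, 6.44854° E

Latitude: 75 + 40/60 + 45.5/3600 = 75.679306
Lon: 26′ + 54.75″ = 26.91250′; 6 + 26.91250/60 = 6.448542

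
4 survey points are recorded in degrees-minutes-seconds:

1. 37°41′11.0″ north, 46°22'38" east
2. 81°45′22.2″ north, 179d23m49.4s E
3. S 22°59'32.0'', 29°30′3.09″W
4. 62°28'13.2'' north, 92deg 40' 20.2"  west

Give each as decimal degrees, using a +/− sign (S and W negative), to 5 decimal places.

Point 1:
  Latitude: 41′ + 11″ = 41.18333′; 37 + 41.18333/60 = 37.686389
  N ⇒ keep positive
  Longitude: 46° + 22/60 + 38/3600 = 46 + 0.366667 + 0.010556 = 46.377222
  E ⇒ keep positive
Point 2:
  Latitude: 81 + 45/60 + 22.2/3600 = 81.756167
  N ⇒ keep positive
  Longitude: 179° + 23/60 + 49.4/3600 = 179 + 0.383333 + 0.013722 = 179.397056
  E → positive
Point 3:
  φ: 22° + 59/60 + 32/3600 = 22 + 0.983333 + 0.008889 = 22.992222
  S ⇒ negate
  Lon: 29 + 30/60 + 3.09/3600 = 29.500858
  W ⇒ negate
Point 4:
  φ: 62 + 28/60 + 13.2/3600 = 62.470333
  N ⇒ keep positive
  λ: 92 + 40/60 + 20.2/3600 = 92.672278
  hemisphere W, so the sign is −

1. 37.68639, 46.37722
2. 81.75617, 179.39706
3. -22.99222, -29.50086
4. 62.47033, -92.67228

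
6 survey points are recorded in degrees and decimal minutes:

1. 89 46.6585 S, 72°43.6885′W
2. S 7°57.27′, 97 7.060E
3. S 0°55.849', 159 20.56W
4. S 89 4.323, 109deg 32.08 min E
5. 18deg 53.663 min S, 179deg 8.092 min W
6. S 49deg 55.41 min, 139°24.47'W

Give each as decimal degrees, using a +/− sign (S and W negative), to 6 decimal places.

Point 1:
  φ: 89 + 46.6585/60 = 89.7776417
  S → negative
  λ: 72 + 43.6885/60 = 72.7281417
  W → negative
Point 2:
  φ: 57.27′ = 0.954500°; total 7.9545000
  S → negative
  Longitude: 7.06′ = 0.117667°; total 97.1176667
  E → positive
Point 3:
  φ: 55.849′ = 0.930817°; total 0.9308167
  S ⇒ negate
  Lon: 159 + 20.56/60 = 159.3426667
  W → negative
Point 4:
  Lat: 89 + 4.323/60 = 89.0720500
  S → negative
  Lon: 109 + 32.08/60 = 109.5346667
  E → positive
Point 5:
  φ: 18 + 53.663/60 = 18.8943833
  S ⇒ negate
  Lon: 8.092′ = 0.134867°; total 179.1348667
  hemisphere W, so the sign is −
Point 6:
  Latitude: 49 + 55.41/60 = 49.9235000
  S ⇒ negate
  Longitude: 24.47′ = 0.407833°; total 139.4078333
  hemisphere W, so the sign is −

1. -89.777642, -72.728142
2. -7.954500, 97.117667
3. -0.930817, -159.342667
4. -89.072050, 109.534667
5. -18.894383, -179.134867
6. -49.923500, -139.407833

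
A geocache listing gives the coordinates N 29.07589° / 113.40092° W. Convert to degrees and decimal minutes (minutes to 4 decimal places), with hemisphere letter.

Lat: minutes = (29.075890 − 29) × 60 = 4.553400
λ: 113° + 0.400920 × 60 = 113° 24.055200′

29° 4.5534′ N, 113° 24.0552′ W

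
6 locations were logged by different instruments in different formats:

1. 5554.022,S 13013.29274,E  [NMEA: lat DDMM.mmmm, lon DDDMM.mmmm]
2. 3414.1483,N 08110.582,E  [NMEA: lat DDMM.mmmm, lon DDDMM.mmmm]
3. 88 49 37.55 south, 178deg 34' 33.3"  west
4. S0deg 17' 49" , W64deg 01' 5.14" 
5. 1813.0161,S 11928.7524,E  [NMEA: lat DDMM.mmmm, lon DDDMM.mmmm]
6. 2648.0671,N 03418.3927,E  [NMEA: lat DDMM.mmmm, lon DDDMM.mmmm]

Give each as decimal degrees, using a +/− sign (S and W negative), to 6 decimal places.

1. -55.900367, 130.221546
2. 34.235805, 81.176367
3. -88.827097, -178.575917
4. -0.296944, -64.018094
5. -18.216935, 119.479207
6. 26.801118, 34.306545

Point 1:
  φ: degrees = first 2 digits = 55, minutes = 54.022; 55 + 54.022/60 = 55.9003667
  S → negative
  λ: split at 3 digits → 130° and 13.29274′; 130 + 13.29274/60 = 130.2215457
  E ⇒ keep positive
Point 2:
  φ: split at 2 digits → 34° and 14.1483′; 34 + 14.1483/60 = 34.2358050
  N → positive
  Longitude: split at 3 digits → 081° and 10.582′; 81 + 10.582/60 = 81.1763667
  E ⇒ keep positive
Point 3:
  φ: 88° + 49/60 + 37.55/3600 = 88 + 0.816667 + 0.010431 = 88.8270972
  hemisphere S, so the sign is −
  Longitude: 34′ + 33.3″ = 34.55500′; 178 + 34.55500/60 = 178.5759167
  W → negative
Point 4:
  φ: 17′ + 49″ = 17.81667′; 0 + 17.81667/60 = 0.2969444
  S ⇒ negate
  Longitude: 64 + 1/60 + 5.14/3600 = 64.0180944
  W → negative
Point 5:
  Latitude: split at 2 digits → 18° and 13.0161′; 18 + 13.0161/60 = 18.2169350
  S → negative
  λ: split at 3 digits → 119° and 28.7524′; 119 + 28.7524/60 = 119.4792067
  E ⇒ keep positive
Point 6:
  Latitude: degrees = first 2 digits = 26, minutes = 48.0671; 26 + 48.0671/60 = 26.8011183
  N → positive
  Longitude: split at 3 digits → 034° and 18.3927′; 34 + 18.3927/60 = 34.3065450
  E ⇒ keep positive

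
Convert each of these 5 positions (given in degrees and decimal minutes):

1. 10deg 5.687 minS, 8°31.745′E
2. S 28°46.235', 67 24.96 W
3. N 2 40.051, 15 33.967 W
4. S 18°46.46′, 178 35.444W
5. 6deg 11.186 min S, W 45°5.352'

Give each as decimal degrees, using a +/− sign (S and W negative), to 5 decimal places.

1. -10.09478, 8.52908
2. -28.77058, -67.41600
3. 2.66752, -15.56612
4. -18.77433, -178.59073
5. -6.18643, -45.08920

Point 1:
  Lat: 10 + 5.687/60 = 10.094783
  hemisphere S, so the sign is −
  λ: 8 + 31.745/60 = 8.529083
  E ⇒ keep positive
Point 2:
  Latitude: 46.235′ = 0.770583°; total 28.770583
  S ⇒ negate
  Longitude: 24.96′ = 0.416000°; total 67.416000
  W ⇒ negate
Point 3:
  Lat: 2 + 40.051/60 = 2.667517
  N ⇒ keep positive
  Longitude: 33.967′ = 0.566117°; total 15.566117
  hemisphere W, so the sign is −
Point 4:
  Latitude: 18 + 46.46/60 = 18.774333
  S → negative
  Lon: 178 + 35.444/60 = 178.590733
  hemisphere W, so the sign is −
Point 5:
  φ: 11.186′ = 0.186433°; total 6.186433
  hemisphere S, so the sign is −
  Longitude: 5.352′ = 0.089200°; total 45.089200
  W ⇒ negate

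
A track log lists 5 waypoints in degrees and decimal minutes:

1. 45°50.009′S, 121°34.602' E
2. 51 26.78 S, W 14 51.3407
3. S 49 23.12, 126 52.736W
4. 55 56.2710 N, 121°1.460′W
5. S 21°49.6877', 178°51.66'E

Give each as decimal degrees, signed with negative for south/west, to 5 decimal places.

1. -45.83348, 121.57670
2. -51.44633, -14.85568
3. -49.38533, -126.87893
4. 55.93785, -121.02433
5. -21.82813, 178.86100

Point 1:
  Latitude: 45 + 50.009/60 = 45.833483
  S → negative
  Lon: 34.602′ = 0.576700°; total 121.576700
  E ⇒ keep positive
Point 2:
  Latitude: 51 + 26.78/60 = 51.446333
  S ⇒ negate
  λ: 14 + 51.3407/60 = 14.855678
  W ⇒ negate
Point 3:
  Lat: 23.12′ = 0.385333°; total 49.385333
  S → negative
  Lon: 52.736′ = 0.878933°; total 126.878933
  hemisphere W, so the sign is −
Point 4:
  Latitude: 55 + 56.271/60 = 55.937850
  N ⇒ keep positive
  λ: 1.46′ = 0.024333°; total 121.024333
  W ⇒ negate
Point 5:
  Lat: 49.6877′ = 0.828128°; total 21.828128
  S ⇒ negate
  λ: 51.66′ = 0.861000°; total 178.861000
  E ⇒ keep positive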